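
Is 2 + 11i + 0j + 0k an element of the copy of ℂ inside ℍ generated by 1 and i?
Yes. The quaternion 2 + 11i has j- and k-coefficients y = z = 0, so it lies in the complex subalgebra spanned by 1 and i.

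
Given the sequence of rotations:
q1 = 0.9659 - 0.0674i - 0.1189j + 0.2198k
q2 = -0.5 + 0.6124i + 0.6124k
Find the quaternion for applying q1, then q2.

q2 · q1 = -0.5763 + 0.698i - 0.1164j + 0.4088k
-0.5763 + 0.698i - 0.1164j + 0.4088k


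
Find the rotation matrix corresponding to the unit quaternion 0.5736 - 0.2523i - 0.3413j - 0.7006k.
[[-0.2147, 0.9759, -0.038], [-0.6315, -0.109, 0.7677], [0.7451, 0.1888, 0.6397]]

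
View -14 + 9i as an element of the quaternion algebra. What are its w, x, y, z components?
-14 + 9i + 0j + 0k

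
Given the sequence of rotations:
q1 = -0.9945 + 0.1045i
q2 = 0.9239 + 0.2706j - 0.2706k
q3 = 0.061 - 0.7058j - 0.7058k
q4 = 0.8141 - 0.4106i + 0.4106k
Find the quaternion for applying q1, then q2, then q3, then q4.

q2 · q1 = -0.9188 + 0.0965i - 0.2974j + 0.2408k
q3 · q2 · q1 = -0.096 - 0.374i + 0.5622j + 0.7313k
q4 · q3 · q2 · q1 = -0.532 - 0.4959i + 0.6044j + 0.3251k
-0.532 - 0.4959i + 0.6044j + 0.3251k


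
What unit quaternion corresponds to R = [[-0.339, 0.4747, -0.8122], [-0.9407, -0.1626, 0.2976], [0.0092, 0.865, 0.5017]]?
0.5 + 0.2837i - 0.4107j - 0.7077k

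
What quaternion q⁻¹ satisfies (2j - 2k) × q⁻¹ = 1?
-0.25j + 0.25k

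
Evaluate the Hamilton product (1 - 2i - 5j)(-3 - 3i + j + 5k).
-4 - 22i + 26j - 12k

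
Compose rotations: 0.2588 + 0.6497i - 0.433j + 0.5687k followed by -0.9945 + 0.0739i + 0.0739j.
-0.2734 - 0.585i + 0.4077j - 0.6456k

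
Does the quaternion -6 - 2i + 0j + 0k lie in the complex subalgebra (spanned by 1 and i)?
Yes. The quaternion -6 - 2i has j- and k-coefficients y = z = 0, so it lies in the complex subalgebra spanned by 1 and i.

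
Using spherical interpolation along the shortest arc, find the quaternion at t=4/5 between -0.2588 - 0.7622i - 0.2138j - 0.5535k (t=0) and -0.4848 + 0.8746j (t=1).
0.3769 - 0.227i - 0.8827j - 0.1649k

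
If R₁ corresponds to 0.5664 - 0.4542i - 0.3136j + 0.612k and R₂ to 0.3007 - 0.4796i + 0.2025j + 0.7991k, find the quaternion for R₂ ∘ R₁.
-0.4731 - 0.0337i - 0.049j + 0.879k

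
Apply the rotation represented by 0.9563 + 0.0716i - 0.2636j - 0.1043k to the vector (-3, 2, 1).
(-2.713, 2.566, -0.233)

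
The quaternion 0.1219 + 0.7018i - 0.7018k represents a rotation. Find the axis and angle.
axis = (√2/2, 0, -√2/2), θ = 166°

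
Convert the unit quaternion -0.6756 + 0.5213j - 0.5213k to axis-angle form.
axis = (0, √2/2, -√2/2), θ = 265°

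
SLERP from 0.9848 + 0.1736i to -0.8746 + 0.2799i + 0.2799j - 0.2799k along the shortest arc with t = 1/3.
0.9899 + 0.0211i - 0.0989j + 0.0989k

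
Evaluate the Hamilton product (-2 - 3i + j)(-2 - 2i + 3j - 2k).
-5 + 8i - 14j - 3k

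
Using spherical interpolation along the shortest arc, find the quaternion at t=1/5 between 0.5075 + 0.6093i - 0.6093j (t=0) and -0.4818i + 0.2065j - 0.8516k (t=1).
0.4415 + 0.6498i - 0.5814j + 0.2117k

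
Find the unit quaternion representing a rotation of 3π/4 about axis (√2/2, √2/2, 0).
0.3827 + 0.6533i + 0.6533j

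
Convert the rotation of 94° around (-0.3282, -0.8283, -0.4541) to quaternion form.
0.682 - 0.24i - 0.6058j - 0.3321k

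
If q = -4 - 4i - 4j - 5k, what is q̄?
-4 + 4i + 4j + 5k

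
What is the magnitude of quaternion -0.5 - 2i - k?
2.291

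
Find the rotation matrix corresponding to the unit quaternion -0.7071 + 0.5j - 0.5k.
[[0, -0.7071, -0.7071], [0.7071, 0.5, -0.5], [0.7071, -0.5, 0.5]]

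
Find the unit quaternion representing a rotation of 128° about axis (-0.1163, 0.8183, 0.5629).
0.4384 - 0.1045i + 0.7355j + 0.5059k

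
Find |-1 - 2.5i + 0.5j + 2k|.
3.391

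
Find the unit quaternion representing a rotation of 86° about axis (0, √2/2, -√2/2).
0.7314 + 0.4822j - 0.4822k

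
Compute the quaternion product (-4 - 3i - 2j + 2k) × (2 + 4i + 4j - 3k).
18 - 24i - 21j + 12k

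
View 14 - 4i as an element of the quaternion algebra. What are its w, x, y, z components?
14 - 4i + 0j + 0k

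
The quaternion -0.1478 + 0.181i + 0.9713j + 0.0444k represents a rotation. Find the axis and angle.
axis = (0.183, 0.9821, 0.0449), θ = 197°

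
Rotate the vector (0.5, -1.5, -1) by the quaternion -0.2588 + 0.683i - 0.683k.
(1.497, 1.122, -0.003)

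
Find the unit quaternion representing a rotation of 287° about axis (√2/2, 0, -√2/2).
-0.8039 + 0.4206i - 0.4206k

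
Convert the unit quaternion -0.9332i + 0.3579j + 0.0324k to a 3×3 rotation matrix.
[[0.7417, -0.668, -0.0605], [-0.668, -0.7438, 0.0232], [-0.0605, 0.0232, -0.9979]]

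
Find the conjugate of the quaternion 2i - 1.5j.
-2i + 1.5j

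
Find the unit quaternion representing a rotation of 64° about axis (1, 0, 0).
0.848 + 0.5299i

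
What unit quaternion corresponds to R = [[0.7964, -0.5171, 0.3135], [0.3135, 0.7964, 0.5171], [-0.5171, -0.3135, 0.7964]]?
0.9205 - 0.2256i + 0.2256j + 0.2256k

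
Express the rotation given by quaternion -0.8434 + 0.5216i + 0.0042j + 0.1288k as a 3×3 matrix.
[[0.9668, 0.2216, 0.1273], [-0.2129, 0.4227, 0.8809], [0.1414, -0.8788, 0.4558]]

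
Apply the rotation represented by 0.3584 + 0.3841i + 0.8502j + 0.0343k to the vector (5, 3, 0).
(-0.355, 5.496, -1.914)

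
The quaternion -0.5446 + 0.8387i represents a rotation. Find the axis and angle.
axis = (1, 0, 0), θ = 246°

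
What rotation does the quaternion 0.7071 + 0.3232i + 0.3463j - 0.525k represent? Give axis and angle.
axis = (0.4571, 0.4897, -0.7425), θ = π/2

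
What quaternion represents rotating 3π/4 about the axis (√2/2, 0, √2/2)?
0.3827 + 0.6533i + 0.6533k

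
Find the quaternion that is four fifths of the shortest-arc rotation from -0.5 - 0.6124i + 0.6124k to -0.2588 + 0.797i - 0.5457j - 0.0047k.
0.0999 - 0.8568i + 0.4797j + 0.1604k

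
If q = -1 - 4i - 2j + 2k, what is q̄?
-1 + 4i + 2j - 2k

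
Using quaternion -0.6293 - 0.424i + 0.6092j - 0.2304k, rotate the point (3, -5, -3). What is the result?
(6.202, -0.908, 1.927)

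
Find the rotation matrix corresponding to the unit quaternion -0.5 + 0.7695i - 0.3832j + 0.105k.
[[0.6843, -0.4847, 0.5448], [-0.6947, -0.2063, 0.689], [-0.2216, -0.85, -0.4779]]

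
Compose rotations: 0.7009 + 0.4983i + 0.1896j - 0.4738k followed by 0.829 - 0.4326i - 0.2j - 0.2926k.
0.6959 + 0.2601i - 0.3338j - 0.5802k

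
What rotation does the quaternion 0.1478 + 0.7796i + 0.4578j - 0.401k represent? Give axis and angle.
axis = (0.7883, 0.4629, -0.4055), θ = 163°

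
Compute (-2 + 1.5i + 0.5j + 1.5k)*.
-2 - 1.5i - 0.5j - 1.5k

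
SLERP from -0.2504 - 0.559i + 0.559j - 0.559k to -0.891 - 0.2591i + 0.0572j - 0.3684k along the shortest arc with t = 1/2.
-0.6369 - 0.4565i + 0.3438j - 0.5175k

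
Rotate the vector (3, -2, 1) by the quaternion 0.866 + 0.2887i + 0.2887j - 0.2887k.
(1, -3, -2)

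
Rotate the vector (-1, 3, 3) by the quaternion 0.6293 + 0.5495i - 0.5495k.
(-0.133, -2.007, 3.867)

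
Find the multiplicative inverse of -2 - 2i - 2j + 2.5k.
-0.1096 + 0.1096i + 0.1096j - 0.137k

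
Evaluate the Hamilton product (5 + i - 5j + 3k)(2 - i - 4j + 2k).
-15 - i - 35j + 7k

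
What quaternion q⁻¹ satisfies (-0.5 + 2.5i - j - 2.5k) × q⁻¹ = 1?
-0.0364 - 0.1818i + 0.0727j + 0.1818k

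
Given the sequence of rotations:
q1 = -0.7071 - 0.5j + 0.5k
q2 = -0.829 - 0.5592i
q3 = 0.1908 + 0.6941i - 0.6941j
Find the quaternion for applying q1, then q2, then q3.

q2 · q1 = 0.5862 + 0.3954i + 0.6941j - 0.1349k
q3 · q2 · q1 = 0.3192 + 0.576i - 0.1808j + 0.7305k
0.3192 + 0.576i - 0.1808j + 0.7305k


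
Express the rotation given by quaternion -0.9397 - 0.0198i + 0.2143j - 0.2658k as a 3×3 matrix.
[[0.7669, -0.508, -0.3922], [0.4911, 0.8579, -0.1511], [0.4133, -0.0767, 0.9074]]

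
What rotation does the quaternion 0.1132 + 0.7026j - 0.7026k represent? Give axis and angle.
axis = (0, √2/2, -√2/2), θ = 167°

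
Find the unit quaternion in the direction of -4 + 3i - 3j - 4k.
-0.5657 + 0.4243i - 0.4243j - 0.5657k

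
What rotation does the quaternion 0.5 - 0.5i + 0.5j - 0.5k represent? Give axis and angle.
axis = (-√3/3, √3/3, -√3/3), θ = 2π/3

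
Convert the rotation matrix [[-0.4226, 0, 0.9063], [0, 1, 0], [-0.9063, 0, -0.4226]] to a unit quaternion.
0.5373 + 0.8434j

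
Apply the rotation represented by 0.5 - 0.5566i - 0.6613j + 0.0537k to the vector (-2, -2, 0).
(-1.604, -2.329, 0.052)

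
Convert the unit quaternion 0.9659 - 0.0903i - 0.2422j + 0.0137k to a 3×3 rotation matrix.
[[0.8823, 0.0173, -0.4704], [0.0702, 0.9833, 0.1678], [0.4654, -0.1811, 0.8664]]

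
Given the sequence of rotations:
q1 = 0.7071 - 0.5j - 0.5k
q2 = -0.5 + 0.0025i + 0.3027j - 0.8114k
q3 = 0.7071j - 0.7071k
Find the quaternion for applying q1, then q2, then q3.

q2 · q1 = -0.6079 - 0.5553i + 0.4653j - 0.325k
q3 · q2 · q1 = -0.5588 + 0.0992i - 0.0372j + 0.8225k
-0.5588 + 0.0992i - 0.0372j + 0.8225k


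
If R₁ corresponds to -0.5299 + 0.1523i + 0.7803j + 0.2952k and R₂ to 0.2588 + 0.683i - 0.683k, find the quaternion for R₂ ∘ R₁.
-0.0395 + 0.2104i - 0.1037j + 0.9713k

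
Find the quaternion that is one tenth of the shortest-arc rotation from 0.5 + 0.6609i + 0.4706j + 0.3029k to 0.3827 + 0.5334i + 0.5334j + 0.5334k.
0.4901 + 0.6506i + 0.4788j + 0.3275k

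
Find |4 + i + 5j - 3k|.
√51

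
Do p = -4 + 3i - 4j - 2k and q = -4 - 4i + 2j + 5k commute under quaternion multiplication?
No: pq = 46 - 12i + j - 22k ≠ 46 + 20i + 15j - 2k = qp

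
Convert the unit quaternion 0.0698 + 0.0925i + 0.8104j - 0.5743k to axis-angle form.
axis = (0.0927, 0.8124, -0.5757), θ = 172°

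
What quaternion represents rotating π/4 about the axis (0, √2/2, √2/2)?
0.9239 + 0.2706j + 0.2706k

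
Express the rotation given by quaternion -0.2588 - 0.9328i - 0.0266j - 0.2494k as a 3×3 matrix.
[[0.8742, -0.0795, 0.479], [0.1787, -0.8646, -0.4695], [0.4515, 0.4961, -0.7416]]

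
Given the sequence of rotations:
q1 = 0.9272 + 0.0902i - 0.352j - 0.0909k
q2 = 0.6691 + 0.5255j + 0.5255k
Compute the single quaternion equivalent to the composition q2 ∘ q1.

q2 · q1 = 0.8531 + 0.1976i + 0.2991j + 0.379k
0.8531 + 0.1976i + 0.2991j + 0.379k


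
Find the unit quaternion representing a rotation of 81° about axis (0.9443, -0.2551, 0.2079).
0.7604 + 0.6133i - 0.1657j + 0.135k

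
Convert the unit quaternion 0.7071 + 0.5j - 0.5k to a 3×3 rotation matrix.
[[0, 0.7071, 0.7071], [-0.7071, 0.5, -0.5], [-0.7071, -0.5, 0.5]]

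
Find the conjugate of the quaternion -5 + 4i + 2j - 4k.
-5 - 4i - 2j + 4k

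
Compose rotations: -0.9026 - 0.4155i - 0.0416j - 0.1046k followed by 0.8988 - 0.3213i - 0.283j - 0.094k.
-0.9664 - 0.0578i + 0.2235j - 0.1134k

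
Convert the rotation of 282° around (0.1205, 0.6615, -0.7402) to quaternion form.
-0.7771 + 0.0758i + 0.4163j - 0.4658k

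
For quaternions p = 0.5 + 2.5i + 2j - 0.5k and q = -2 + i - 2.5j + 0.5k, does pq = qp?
No: pq = 1.75 - 4.75i - 7j - 7k ≠ 1.75 - 4.25i - 3.5j + 9.5k = qp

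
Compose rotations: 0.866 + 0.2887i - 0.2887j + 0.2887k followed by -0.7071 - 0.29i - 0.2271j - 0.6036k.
-0.4199 - 0.6951i - 0.0831j - 0.5776k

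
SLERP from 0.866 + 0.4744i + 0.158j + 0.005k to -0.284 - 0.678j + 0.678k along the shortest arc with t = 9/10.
0.381 + 0.0613i + 0.6628j - 0.6417k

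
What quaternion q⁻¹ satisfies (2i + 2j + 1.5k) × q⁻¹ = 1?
-0.1951i - 0.1951j - 0.1463k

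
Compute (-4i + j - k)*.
4i - j + k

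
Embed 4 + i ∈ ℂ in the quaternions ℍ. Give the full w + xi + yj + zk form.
4 + i + 0j + 0k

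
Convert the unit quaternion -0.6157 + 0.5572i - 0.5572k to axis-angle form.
axis = (√2/2, 0, -√2/2), θ = 256°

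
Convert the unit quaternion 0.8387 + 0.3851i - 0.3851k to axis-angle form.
axis = (√2/2, 0, -√2/2), θ = 66°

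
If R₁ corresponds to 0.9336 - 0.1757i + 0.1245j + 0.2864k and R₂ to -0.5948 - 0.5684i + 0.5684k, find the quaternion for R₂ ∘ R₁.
-0.818 - 0.4969i - 0.0111j + 0.2895k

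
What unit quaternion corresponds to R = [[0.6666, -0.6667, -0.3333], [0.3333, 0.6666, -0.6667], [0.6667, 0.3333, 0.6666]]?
0.866 + 0.2887i - 0.2887j + 0.2887k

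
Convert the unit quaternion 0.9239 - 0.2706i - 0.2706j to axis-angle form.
axis = (-√2/2, -√2/2, 0), θ = π/4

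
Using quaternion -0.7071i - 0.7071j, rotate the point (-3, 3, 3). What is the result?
(3, -3, -3)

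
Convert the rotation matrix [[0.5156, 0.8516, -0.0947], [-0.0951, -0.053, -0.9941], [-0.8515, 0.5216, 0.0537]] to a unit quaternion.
0.6157 + 0.6154i + 0.3073j - 0.3844k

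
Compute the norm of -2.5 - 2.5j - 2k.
4.062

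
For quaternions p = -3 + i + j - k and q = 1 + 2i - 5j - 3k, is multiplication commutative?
No: pq = -3 - 13i + 17j + k ≠ -3 + 3i + 15j + 15k = qp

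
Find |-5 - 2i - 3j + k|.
√39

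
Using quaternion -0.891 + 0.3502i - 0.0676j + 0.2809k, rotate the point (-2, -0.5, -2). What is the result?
(-2.527, -0.375, -1.313)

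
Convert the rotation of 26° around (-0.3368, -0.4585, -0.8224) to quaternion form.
0.9744 - 0.0758i - 0.1031j - 0.185k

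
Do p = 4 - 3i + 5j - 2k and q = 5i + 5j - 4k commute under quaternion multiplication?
No: pq = -18 + 10i - 2j - 56k ≠ -18 + 30i + 42j + 24k = qp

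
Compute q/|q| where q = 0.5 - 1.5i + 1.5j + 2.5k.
0.1508 - 0.4523i + 0.4523j + 0.7538k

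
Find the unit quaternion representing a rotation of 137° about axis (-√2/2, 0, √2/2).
0.3665 - 0.6579i + 0.6579k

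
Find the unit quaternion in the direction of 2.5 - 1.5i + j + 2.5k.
0.6299 - 0.378i + 0.252j + 0.6299k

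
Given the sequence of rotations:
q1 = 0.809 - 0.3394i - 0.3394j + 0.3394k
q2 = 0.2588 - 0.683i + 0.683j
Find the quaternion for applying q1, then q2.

q2 · q1 = 0.2094 - 0.4086i + 0.6965j + 0.5515k
0.2094 - 0.4086i + 0.6965j + 0.5515k


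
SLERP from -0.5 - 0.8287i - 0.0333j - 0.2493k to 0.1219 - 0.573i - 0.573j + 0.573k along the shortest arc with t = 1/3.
-0.3403 - 0.8983i - 0.2733j + 0.0513k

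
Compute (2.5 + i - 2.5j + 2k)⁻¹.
0.1429 - 0.0571i + 0.1429j - 0.1143k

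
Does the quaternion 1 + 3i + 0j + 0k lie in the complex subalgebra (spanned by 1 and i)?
Yes. The quaternion 1 + 3i has j- and k-coefficients y = z = 0, so it lies in the complex subalgebra spanned by 1 and i.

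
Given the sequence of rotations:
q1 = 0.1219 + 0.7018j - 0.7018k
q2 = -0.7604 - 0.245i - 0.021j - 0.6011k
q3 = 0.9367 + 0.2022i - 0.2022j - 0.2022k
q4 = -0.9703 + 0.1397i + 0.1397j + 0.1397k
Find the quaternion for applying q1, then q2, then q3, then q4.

q2 · q1 = -0.4998 + 0.4067i - 0.7081j + 0.2884k
q3 · q2 · q1 = -0.6353 + 0.0784i - 0.7028j + 0.3103k
q4 · q3 · q2 · q1 = 0.6603 - 0.0233i + 0.5608j - 0.499k
0.6603 - 0.0233i + 0.5608j - 0.499k


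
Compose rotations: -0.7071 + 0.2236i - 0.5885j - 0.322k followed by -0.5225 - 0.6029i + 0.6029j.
0.8591 + 0.1153i - 0.313j + 0.3882k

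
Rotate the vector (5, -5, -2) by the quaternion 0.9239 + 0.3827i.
(5, -2.121, -4.95)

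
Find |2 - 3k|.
√13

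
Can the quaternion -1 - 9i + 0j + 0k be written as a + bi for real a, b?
Yes. The quaternion -1 - 9i has j- and k-coefficients y = z = 0, so it lies in the complex subalgebra spanned by 1 and i.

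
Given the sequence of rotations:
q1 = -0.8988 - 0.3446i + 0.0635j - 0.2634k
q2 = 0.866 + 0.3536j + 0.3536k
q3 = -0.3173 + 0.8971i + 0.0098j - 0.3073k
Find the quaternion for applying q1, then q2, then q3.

q2 · q1 = -0.7077 - 0.414i - 0.3847j - 0.4241k
q3 · q2 · q1 = 0.4694 - 0.6259i + 0.6228j + 0.011k
0.4694 - 0.6259i + 0.6228j + 0.011k


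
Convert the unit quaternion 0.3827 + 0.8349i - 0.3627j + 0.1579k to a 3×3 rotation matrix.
[[0.687, -0.7265, -0.0139], [-0.4848, -0.444, -0.7536], [0.5413, 0.5245, -0.6572]]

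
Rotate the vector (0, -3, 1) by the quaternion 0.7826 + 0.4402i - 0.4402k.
(-2.455, -1.364, -1.455)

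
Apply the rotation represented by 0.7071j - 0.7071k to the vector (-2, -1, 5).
(2, -5, 1)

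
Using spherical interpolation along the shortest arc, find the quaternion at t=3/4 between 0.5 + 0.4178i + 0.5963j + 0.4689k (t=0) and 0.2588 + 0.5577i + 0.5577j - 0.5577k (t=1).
0.3679 + 0.59i + 0.6448j - 0.3175k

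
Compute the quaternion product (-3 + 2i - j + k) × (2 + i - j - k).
-8 + 3i + 4j + 4k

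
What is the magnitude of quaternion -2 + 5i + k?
√30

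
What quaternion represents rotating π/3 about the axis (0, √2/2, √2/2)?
0.866 + 0.3536j + 0.3536k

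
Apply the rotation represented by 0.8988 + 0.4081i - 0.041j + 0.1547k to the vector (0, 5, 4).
(-1.348, 0.11, 6.259)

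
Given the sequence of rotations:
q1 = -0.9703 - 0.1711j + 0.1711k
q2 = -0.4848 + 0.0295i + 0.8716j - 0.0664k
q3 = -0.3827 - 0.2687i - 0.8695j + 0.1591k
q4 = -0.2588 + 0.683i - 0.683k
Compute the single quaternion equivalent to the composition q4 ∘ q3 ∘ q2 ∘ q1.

q2 · q1 = 0.6309 + 0.1091i - 0.7678j - 0.0236k
q3 · q2 · q1 = -0.876 - 0.0686i - 0.2437j + 0.4106k
q4 · q3 · q2 · q1 = 0.554 - 0.747i - 0.1705j + 0.3256k
0.554 - 0.747i - 0.1705j + 0.3256k


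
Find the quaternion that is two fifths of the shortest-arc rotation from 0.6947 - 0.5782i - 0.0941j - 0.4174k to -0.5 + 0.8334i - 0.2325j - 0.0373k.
0.6496 - 0.7181i + 0.0397j - 0.2466k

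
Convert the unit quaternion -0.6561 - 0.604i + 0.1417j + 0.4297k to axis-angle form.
axis = (-0.8003, 0.1878, 0.5694), θ = 262°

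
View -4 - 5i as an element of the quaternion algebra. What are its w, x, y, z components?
-4 - 5i + 0j + 0k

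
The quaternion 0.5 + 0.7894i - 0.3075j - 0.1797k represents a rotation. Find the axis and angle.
axis = (0.9115, -0.3551, -0.2075), θ = 2π/3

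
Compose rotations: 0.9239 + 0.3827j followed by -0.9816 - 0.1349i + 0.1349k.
-0.9069 - 0.1763i - 0.3757j + 0.073k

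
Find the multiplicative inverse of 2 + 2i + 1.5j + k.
0.1778 - 0.1778i - 0.1333j - 0.0889k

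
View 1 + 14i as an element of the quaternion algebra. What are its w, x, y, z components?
1 + 14i + 0j + 0k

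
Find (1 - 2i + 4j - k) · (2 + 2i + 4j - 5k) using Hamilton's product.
-15 - 18i - 23k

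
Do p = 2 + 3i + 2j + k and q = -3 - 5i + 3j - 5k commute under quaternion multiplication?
No: pq = 8 - 32i + 10j + 6k ≠ 8 - 6i - 10j - 32k = qp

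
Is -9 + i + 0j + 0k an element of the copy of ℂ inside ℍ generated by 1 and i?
Yes. The quaternion -9 + i has j- and k-coefficients y = z = 0, so it lies in the complex subalgebra spanned by 1 and i.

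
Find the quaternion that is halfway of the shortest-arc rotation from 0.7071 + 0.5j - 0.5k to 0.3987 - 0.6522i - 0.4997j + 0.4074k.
0.2015 + 0.4261i + 0.6531j - 0.5928k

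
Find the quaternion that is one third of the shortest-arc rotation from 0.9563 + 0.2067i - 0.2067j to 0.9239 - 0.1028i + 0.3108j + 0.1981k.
0.9912 + 0.1069i - 0.033j + 0.0703k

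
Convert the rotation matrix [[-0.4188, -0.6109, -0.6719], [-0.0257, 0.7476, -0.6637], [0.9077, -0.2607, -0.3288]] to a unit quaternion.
0.5 + 0.2015i - 0.7898j + 0.2926k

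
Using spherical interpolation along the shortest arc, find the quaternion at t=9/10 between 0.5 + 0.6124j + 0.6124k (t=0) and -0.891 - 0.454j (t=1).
0.8725 + 0.484j + 0.0675k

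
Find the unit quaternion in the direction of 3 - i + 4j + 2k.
0.5477 - 0.1826i + 0.7303j + 0.3651k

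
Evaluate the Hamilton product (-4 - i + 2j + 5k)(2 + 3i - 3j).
1 + i + 31j + 7k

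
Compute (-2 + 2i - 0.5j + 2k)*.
-2 - 2i + 0.5j - 2k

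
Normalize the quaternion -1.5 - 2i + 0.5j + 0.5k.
-0.5774 - 0.7698i + 0.1925j + 0.1925k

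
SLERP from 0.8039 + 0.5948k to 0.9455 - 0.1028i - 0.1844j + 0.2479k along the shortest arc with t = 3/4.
0.926 - 0.0782i - 0.1402j + 0.3417k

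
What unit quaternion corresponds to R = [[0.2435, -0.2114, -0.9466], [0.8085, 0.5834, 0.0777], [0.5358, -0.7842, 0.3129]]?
0.7314 - 0.2946i - 0.5067j + 0.3486k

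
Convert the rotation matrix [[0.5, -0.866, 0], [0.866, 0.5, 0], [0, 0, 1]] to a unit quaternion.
0.866 + 0.5k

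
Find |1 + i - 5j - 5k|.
√52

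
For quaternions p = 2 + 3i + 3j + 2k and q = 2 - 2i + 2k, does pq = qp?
No: pq = 6 + 8i - 4j + 14k ≠ 6 - 4i + 16j + 2k = qp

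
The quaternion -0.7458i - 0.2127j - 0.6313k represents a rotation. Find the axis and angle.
axis = (-0.7458, -0.2127, -0.6313), θ = π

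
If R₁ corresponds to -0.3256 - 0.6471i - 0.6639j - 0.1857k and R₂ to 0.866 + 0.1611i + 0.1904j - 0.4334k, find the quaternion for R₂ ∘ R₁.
-0.1318 - 0.9359i - 0.3266j - 0.0034k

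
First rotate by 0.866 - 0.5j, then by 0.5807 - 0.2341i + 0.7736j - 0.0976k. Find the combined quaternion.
0.8897 - 0.2515i + 0.3796j + 0.0325k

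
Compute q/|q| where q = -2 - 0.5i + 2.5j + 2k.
-0.5252 - 0.1313i + 0.6565j + 0.5252k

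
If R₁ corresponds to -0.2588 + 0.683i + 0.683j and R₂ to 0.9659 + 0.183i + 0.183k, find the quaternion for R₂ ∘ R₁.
-0.375 + 0.4874i + 0.7847j + 0.0776k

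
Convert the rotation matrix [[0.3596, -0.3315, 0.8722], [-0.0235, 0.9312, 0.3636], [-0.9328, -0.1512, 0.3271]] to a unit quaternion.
0.809 - 0.1591i + 0.5578j + 0.0952k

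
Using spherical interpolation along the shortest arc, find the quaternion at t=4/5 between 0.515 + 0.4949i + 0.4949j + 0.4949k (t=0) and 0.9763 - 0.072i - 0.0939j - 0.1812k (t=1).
0.9964 + 0.0644i + 0.0451j - 0.0321k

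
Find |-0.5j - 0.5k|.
0.7071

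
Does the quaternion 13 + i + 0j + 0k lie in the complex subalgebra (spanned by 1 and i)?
Yes. The quaternion 13 + i has j- and k-coefficients y = z = 0, so it lies in the complex subalgebra spanned by 1 and i.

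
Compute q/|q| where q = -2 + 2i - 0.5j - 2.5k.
-0.5252 + 0.5252i - 0.1313j - 0.6565k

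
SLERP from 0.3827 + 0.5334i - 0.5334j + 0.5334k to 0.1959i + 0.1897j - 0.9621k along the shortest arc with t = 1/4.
0.3119 + 0.3764i - 0.4911j + 0.721k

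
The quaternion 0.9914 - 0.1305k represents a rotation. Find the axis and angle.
axis = (0, 0, -1), θ = 15°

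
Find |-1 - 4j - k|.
√18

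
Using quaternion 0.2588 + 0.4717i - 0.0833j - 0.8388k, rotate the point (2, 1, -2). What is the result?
(1.182, -1.669, -2.195)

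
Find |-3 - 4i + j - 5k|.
√51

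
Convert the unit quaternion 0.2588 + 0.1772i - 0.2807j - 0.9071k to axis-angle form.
axis = (0.1834, -0.2906, -0.9391), θ = 5π/6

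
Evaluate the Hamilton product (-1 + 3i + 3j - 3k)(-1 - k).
-2 - 6i + 4k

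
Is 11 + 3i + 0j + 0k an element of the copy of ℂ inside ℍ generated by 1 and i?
Yes. The quaternion 11 + 3i has j- and k-coefficients y = z = 0, so it lies in the complex subalgebra spanned by 1 and i.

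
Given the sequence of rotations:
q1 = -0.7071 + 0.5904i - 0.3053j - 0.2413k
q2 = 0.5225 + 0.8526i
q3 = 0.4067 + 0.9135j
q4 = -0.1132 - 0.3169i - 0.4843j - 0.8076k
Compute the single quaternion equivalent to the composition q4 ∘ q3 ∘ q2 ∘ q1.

q2 · q1 = -0.8728 - 0.2944i + 0.0462j - 0.3864k
q3 · q2 · q1 = -0.3972 - 0.4727i - 0.7785j + 0.1118k
q4 · q3 · q2 · q1 = -0.3916 - 0.5035i + 0.6977j + 0.3259k
-0.3916 - 0.5035i + 0.6977j + 0.3259k


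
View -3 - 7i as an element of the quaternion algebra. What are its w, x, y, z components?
-3 - 7i + 0j + 0k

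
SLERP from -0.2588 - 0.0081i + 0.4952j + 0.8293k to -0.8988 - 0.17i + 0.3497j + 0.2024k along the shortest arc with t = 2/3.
-0.7543 - 0.127i + 0.4449j + 0.4658k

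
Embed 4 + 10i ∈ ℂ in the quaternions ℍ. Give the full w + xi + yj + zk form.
4 + 10i + 0j + 0k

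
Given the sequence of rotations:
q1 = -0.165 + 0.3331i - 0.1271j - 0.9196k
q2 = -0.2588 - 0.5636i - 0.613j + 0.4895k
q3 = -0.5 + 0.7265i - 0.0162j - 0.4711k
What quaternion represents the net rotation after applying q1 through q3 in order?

q2 · q1 = 0.6027 + 0.6327i - 0.2212j + 0.433k
q3 · q2 · q1 = -0.5606 + 0.0103i - 0.5118j - 0.6509k
-0.5606 + 0.0103i - 0.5118j - 0.6509k


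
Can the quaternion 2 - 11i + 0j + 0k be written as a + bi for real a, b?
Yes. The quaternion 2 - 11i has j- and k-coefficients y = z = 0, so it lies in the complex subalgebra spanned by 1 and i.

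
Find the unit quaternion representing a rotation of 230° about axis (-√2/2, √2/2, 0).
-0.4226 - 0.6409i + 0.6409j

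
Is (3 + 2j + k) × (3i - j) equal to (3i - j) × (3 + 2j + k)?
No: pq = 2 + 10i - 6k ≠ 2 + 8i - 6j + 6k = qp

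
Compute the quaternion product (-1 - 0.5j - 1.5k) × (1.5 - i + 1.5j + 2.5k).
3 + 2i - 0.75j - 5.25k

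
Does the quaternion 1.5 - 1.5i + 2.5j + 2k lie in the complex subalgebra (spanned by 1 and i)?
No. The quaternion 1.5 - 1.5i + 2.5j + 2k has j-coefficient y = 2.5 and k-coefficient z = 2, not both zero, so it does not lie in the complex subalgebra spanned by 1 and i.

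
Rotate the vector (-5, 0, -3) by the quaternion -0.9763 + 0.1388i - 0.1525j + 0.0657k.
(-5.672, 0.1, -1.347)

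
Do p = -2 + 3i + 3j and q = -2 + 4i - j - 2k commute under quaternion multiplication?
No: pq = -5 - 20i + 2j - 11k ≠ -5 - 8i - 10j + 19k = qp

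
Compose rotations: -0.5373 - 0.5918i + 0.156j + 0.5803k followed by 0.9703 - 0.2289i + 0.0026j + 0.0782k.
-0.7026 - 0.4619i + 0.2365j + 0.4869k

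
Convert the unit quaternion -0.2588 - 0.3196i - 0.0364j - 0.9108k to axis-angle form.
axis = (-0.3309, -0.0377, -0.9429), θ = 7π/6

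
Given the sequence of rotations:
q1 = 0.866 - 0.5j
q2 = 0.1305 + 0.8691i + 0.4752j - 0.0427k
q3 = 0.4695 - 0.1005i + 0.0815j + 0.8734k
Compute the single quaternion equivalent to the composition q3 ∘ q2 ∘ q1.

q2 · q1 = 0.3506 + 0.7313i + 0.3463j - 0.4715k
q3 · q2 · q1 = 0.6217 - 0.0328i + 0.7825j - 0.0096k
0.6217 - 0.0328i + 0.7825j - 0.0096k


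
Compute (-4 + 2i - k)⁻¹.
-0.1905 - 0.0952i + 0.0476k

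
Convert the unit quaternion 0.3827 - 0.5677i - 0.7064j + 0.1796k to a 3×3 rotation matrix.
[[-0.0625, 0.6646, -0.7446], [0.9395, 0.2909, 0.1808], [0.3368, -0.6883, -0.6426]]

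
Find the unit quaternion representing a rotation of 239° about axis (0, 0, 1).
-0.4924 + 0.8704k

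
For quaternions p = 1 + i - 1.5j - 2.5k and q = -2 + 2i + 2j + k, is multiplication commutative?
No: pq = 1.5 + 3.5i - j + 11k ≠ 1.5 - 3.5i + 11j + k = qp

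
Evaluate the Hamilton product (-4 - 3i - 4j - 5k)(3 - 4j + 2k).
-18 - 37i + 10j - 11k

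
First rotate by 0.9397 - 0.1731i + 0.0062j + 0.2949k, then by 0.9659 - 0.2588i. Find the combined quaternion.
0.8629 - 0.4104i + 0.0823j + 0.2832k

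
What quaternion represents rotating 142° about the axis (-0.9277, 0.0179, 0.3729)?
0.3256 - 0.8772i + 0.0169j + 0.3526k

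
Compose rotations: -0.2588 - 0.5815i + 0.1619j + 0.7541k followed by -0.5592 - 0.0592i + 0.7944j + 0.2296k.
-0.1915 + 0.9024i - 0.385j - 0.0288k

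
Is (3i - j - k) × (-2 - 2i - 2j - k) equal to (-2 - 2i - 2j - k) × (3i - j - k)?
No: pq = 3 - 7i + 7j - 6k ≠ 3 - 5i - 3j + 10k = qp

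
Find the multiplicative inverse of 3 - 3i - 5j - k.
0.0682 + 0.0682i + 0.1136j + 0.0227k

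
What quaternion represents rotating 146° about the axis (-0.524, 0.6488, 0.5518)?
0.2924 - 0.5011i + 0.6205j + 0.5277k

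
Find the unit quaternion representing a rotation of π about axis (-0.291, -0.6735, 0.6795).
-0.291i - 0.6735j + 0.6795k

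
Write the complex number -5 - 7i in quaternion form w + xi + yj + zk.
-5 - 7i + 0j + 0k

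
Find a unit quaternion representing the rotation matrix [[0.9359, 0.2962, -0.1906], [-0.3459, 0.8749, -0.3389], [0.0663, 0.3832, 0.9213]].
0.9659 + 0.1869i - 0.0665j - 0.1662k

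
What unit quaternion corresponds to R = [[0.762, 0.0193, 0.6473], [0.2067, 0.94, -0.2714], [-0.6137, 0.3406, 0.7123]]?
0.9239 + 0.1656i + 0.3412j + 0.0507k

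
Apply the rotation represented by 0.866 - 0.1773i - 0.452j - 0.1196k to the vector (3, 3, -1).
(3.531, 2.17, 1.35)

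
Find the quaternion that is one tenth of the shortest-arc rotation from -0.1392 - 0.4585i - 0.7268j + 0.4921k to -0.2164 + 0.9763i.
-0.1039 - 0.5538i - 0.6841j + 0.4632k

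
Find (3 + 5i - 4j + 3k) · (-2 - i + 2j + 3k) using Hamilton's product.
-2 - 31i - 4j + 9k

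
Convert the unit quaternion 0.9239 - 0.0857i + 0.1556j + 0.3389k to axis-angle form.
axis = (-0.224, 0.4067, 0.8857), θ = π/4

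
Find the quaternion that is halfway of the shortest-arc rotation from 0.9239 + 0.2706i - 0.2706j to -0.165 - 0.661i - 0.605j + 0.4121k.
0.7126 + 0.6096i + 0.2188j - 0.2697k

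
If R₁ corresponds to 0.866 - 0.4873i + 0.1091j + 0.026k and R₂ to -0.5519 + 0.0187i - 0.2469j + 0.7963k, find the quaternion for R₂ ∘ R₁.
-0.4626 + 0.1918i - 0.6626j + 0.557k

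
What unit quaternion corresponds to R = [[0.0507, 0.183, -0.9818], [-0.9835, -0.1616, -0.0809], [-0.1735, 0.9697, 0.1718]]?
0.515 + 0.51i - 0.3924j - 0.5663k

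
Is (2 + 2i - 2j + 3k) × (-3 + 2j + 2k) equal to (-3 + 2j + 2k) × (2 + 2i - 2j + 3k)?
No: pq = -8 - 16i + 6j - k ≠ -8 + 4i + 14j - 9k = qp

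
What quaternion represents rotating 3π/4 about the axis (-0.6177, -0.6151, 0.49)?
0.3827 - 0.5707i - 0.5683j + 0.4527k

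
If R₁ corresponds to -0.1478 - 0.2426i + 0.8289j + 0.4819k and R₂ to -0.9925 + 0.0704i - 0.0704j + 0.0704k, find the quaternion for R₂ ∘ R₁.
0.1882 + 0.1381i - 0.8633j - 0.4474k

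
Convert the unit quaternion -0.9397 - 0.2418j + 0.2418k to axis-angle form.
axis = (0, -√2/2, √2/2), θ = 320°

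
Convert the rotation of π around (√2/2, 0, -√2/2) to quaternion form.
0.7071i - 0.7071k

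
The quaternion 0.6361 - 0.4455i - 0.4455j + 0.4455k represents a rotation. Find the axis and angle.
axis = (-√3/3, -√3/3, √3/3), θ = 101°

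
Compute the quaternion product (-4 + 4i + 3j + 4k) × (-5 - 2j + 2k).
18 - 6i - 15j - 36k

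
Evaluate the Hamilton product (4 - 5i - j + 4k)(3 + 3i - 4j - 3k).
35 + 16i - 22j + 23k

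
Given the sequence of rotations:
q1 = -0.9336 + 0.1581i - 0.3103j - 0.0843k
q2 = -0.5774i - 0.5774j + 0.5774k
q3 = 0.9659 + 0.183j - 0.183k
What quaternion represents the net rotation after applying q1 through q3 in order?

q2 · q1 = -0.0392 + 0.7669i + 0.5817j - 0.2686k
q3 · q2 · q1 = -0.1935 + 0.798i + 0.4143j - 0.3926k
-0.1935 + 0.798i + 0.4143j - 0.3926k


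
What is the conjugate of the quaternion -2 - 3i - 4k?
-2 + 3i + 4k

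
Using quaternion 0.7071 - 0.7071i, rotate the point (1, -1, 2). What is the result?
(1, 2, 1)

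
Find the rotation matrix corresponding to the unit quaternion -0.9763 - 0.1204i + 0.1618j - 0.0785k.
[[0.9353, -0.1922, -0.297], [0.1143, 0.9587, -0.2605], [0.3348, 0.2097, 0.9186]]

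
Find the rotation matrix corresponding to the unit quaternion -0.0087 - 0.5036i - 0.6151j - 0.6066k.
[[-0.4926, 0.609, 0.6217], [0.6301, -0.2432, 0.7375], [0.6003, 0.755, -0.2639]]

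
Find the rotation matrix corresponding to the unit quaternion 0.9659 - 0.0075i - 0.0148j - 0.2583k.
[[0.8661, 0.4992, -0.0247], [-0.4988, 0.8664, 0.0221], [0.0325, -0.0068, 0.9994]]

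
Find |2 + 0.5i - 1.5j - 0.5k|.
2.598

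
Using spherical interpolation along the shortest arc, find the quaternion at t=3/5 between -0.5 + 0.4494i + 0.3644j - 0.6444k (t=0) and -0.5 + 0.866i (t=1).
-0.5502 + 0.7667i + 0.1629j - 0.2881k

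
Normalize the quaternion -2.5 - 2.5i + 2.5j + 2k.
-0.5241 - 0.5241i + 0.5241j + 0.4193k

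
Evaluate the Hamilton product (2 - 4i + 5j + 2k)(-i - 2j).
6 + 2i - 6j + 13k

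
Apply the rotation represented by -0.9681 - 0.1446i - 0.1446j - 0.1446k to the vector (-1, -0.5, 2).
(-0.154, -1.256, 1.91)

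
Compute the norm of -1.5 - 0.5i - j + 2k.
2.739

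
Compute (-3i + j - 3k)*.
3i - j + 3k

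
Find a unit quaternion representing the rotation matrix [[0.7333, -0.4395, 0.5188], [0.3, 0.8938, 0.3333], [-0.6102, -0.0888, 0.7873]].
0.9239 - 0.1142i + 0.3055j + 0.2001k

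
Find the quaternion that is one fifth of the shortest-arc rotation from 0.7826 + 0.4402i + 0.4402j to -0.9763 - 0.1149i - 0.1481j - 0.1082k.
0.8386 + 0.3814i + 0.3883j + 0.0225k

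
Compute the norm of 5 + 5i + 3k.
√59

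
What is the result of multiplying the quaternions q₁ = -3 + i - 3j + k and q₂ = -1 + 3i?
-10i + 6j + 8k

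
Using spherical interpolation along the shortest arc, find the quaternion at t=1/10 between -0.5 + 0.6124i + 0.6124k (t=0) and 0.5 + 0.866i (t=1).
-0.4103 + 0.7001i + 0.5844k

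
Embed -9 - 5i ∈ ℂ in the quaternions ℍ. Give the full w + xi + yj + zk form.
-9 - 5i + 0j + 0k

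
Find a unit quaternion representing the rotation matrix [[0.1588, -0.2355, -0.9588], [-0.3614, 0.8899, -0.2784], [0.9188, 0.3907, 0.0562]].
0.7254 + 0.2306i - 0.6471j - 0.0434k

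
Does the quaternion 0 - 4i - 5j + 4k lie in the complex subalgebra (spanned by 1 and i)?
No. The quaternion -4i - 5j + 4k has j-coefficient y = -5 and k-coefficient z = 4, not both zero, so it does not lie in the complex subalgebra spanned by 1 and i.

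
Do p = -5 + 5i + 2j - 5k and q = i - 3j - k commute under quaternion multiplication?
No: pq = -4 - 22i + 15j - 12k ≠ -4 + 12i + 15j + 22k = qp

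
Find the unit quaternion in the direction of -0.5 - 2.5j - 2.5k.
-0.14 - 0.7001j - 0.7001k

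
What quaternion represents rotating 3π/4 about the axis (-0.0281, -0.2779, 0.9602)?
0.3827 - 0.026i - 0.2567j + 0.8871k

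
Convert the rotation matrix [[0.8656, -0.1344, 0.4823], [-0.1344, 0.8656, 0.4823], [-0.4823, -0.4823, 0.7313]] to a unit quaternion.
0.9304 - 0.2592i + 0.2592j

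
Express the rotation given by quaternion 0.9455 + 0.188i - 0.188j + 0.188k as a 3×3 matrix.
[[0.8586, -0.4262, -0.2848], [0.2848, 0.8586, -0.4262], [0.4262, 0.2848, 0.8586]]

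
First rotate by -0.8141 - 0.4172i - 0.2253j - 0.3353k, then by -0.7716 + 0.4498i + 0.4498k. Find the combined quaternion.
0.9666 + 0.0571i + 0.137j - 0.2088k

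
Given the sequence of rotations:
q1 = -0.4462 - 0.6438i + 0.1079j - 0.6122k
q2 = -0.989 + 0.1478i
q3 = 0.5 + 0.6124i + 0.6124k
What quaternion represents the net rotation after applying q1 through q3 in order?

q2 · q1 = 0.5364 + 0.5708i - 0.0162j + 0.6214k
q3 · q2 · q1 = -0.4619 + 0.6238i - 0.0391j + 0.6293k
-0.4619 + 0.6238i - 0.0391j + 0.6293k


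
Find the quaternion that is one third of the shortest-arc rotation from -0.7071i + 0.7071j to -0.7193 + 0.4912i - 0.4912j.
0.2644 - 0.6819i + 0.6819j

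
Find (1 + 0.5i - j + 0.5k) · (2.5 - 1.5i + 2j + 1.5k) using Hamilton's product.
4.5 - 2.75i - 2j + 2.25k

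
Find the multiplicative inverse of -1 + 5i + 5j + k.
-0.0192 - 0.0962i - 0.0962j - 0.0192k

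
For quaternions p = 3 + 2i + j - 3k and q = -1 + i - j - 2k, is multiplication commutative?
No: pq = -10 - 4i - 3j - 6k ≠ -10 + 6i - 5j = qp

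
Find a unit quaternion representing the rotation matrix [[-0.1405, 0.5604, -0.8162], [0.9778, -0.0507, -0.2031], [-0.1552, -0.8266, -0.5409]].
-0.2588 + 0.6023i + 0.6385j - 0.4032k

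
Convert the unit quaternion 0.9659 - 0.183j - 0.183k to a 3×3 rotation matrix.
[[0.866, 0.3535, -0.3535], [-0.3535, 0.933, 0.067], [0.3535, 0.067, 0.933]]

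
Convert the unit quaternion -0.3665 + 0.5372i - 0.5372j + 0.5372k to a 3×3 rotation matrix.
[[-0.1543, -0.1834, 0.9709], [-0.9709, -0.1543, -0.1834], [0.1834, -0.9709, -0.1543]]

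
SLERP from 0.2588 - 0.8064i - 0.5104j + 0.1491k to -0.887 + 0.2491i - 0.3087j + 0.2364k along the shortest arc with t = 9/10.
0.8857 - 0.349i + 0.2262j - 0.2063k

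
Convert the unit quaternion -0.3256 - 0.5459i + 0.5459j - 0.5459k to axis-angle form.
axis = (-√3/3, √3/3, -√3/3), θ = 218°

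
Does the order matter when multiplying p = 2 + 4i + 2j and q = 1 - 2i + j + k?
Yes: pq = 8 + 2i + 10k ≠ 8 - 2i + 8j - 6k = qp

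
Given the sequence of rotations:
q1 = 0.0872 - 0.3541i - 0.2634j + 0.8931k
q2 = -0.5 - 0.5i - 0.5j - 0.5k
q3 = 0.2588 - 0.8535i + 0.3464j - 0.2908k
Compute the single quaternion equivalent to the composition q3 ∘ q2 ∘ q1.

q2 · q1 = 0.0942 - 0.4448i + 0.7117j - 0.5355k
q3 · q2 · q1 = -0.7575 - 0.174i - 0.1109j - 0.6193k
-0.7575 - 0.174i - 0.1109j - 0.6193k


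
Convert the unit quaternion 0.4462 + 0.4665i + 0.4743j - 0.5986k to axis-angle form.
axis = (0.5213, 0.53, -0.6689), θ = 127°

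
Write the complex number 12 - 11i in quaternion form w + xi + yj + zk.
12 - 11i + 0j + 0k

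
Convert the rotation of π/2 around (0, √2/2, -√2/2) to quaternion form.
0.7071 + 0.5j - 0.5k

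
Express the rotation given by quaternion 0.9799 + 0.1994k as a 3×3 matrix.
[[0.9205, -0.3908, 0], [0.3908, 0.9205, 0], [0, 0, 1]]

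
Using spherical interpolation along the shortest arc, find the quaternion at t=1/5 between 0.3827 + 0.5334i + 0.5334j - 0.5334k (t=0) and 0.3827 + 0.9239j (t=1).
0.4082 + 0.4478i + 0.6575j - 0.4478k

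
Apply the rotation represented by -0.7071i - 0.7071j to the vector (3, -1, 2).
(-1, 3, -2)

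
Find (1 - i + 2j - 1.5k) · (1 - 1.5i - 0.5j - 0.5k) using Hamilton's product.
-0.25 - 4.25i + 3.25j + 1.5k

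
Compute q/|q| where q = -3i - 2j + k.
-0.8018i - 0.5345j + 0.2673k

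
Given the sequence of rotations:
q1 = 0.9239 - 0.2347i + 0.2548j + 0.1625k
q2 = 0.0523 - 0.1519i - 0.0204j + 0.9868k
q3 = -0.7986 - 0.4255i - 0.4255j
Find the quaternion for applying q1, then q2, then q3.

q2 · q1 = -0.1425 - 0.4074i - 0.2124j + 0.8767k
q3 · q2 · q1 = -0.1499 + 0.0129i + 0.6033j - 0.7831k
-0.1499 + 0.0129i + 0.6033j - 0.7831k


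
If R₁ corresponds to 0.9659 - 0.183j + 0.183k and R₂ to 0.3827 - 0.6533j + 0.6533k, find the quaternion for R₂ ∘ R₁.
0.1305 - 0.7011j + 0.7011k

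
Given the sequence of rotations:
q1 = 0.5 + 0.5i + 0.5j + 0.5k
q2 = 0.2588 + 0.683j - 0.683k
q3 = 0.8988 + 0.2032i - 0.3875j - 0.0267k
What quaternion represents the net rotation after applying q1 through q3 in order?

q2 · q1 = 0.1294 + 0.8124i + 0.1294j - 0.5536k
q3 · q2 · q1 = -0.0134 + 0.9745i + 0.157j - 0.1599k
-0.0134 + 0.9745i + 0.157j - 0.1599k


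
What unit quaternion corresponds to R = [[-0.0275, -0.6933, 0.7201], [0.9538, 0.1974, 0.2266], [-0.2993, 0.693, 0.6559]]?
0.6756 + 0.1726i + 0.3772j + 0.6095k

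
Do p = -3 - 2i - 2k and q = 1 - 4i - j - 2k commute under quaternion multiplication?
No: pq = -15 + 8i + 7j + 6k ≠ -15 + 12i - j + 2k = qp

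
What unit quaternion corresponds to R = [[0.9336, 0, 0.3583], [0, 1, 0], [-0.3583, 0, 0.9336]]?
0.9833 + 0.1822j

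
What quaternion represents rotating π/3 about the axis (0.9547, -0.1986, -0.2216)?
0.866 + 0.4773i - 0.0993j - 0.1108k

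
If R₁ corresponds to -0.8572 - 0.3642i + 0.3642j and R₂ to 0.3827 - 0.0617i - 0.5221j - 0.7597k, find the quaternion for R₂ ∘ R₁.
-0.1604 + 0.1902i + 0.8636j + 0.4386k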